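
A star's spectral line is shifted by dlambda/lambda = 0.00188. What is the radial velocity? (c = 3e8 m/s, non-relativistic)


v = (dlambda/lambda) * c = 0.00188 * 3e8 = 564000.0

564000.0 m/s


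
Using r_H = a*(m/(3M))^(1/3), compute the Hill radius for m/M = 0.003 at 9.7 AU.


r_H = a * (m/3M)^(1/3) = 9.7 * (0.003/3)^(1/3) = 0.97

0.97 AU


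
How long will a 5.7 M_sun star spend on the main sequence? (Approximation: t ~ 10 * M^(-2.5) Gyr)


t = 10 * M^(-2.5) = 10 * 5.7^(-2.5) = 0.1289

0.1289 Gyr


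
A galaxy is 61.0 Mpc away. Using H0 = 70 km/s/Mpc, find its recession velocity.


v = H0 * d = 70 * 61.0 = 4270.0

4270.0 km/s


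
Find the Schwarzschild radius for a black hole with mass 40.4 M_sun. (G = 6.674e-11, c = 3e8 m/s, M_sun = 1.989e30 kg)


M = 40.4 * 1.989e30 kg = 8.03556e+31 kg. rs = 2GM/c^2 = 2 * 6.674e-11 * 8.03556e+31 / (3e8)^2 = 119176.2832

119176.2832 m


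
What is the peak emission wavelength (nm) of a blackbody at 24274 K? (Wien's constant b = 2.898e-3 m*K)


lam_max = b / T = 2.898e-3 / 24274 = 1.194e-07 m = 119.387 nm

119.387 nm


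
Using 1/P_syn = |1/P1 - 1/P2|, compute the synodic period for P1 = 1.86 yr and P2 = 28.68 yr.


1/P_syn = |1/P1 - 1/P2| = |1/1.86 - 1/28.68| => P_syn = 1.989

1.989 years


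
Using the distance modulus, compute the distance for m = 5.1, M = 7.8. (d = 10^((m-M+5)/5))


d = 10^((m - M + 5)/5) = 10^((5.1 - 7.8 + 5)/5) = 2.884

2.884 pc


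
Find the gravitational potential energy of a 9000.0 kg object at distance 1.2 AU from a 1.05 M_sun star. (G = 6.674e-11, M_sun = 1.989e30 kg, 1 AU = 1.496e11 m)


M = 1.05 * 1.989e30 kg = 2.08845e+30 kg; r = 1.2 AU * 1.496e11 m/AU = 1.7952e+11 m. U = -GM*m/r = -(6.674e-11 * 2.08845e+30 * 9000.0) / 1.7952e+11 = -6.988e+12

-6.988e+12 J


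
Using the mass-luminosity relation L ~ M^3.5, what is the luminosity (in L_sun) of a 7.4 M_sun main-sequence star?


L/L_sun = (M/M_sun)^3.5 = 7.4^3.5 = 1102.3285

1102.3285 L_sun


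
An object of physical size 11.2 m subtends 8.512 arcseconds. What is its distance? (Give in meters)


D = size / theta_rad, theta_rad = 8.512 * pi/(180*3600) = 4.127e-05, D = 271401.0609

271401.0609 m


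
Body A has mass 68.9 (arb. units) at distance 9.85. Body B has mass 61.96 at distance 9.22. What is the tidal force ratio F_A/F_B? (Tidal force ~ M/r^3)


Ratio = (M1/r1^3) / (M2/r2^3) = (68.9/9.85^3) / (61.96/9.22^3) = 0.912

0.912


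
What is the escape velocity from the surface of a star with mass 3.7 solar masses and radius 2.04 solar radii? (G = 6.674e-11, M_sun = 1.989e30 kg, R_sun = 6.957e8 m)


M = 3.7 * 1.989e30 kg = 7.3593e+30 kg; R = 2.04 * 6.957e8 m = 1.419228e+09 m. v_esc = sqrt(2GM/R) = sqrt(2 * 6.674e-11 * 7.3593e+30 / 1.419228e+09) = 831955.8257

831955.8257 m/s


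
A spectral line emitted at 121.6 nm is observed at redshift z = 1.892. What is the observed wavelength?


lam_obs = lam_emit * (1 + z) = 121.6 * (1 + 1.892) = 351.6672

351.6672 nm


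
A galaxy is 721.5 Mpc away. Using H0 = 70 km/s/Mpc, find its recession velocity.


v = H0 * d = 70 * 721.5 = 50505.0

50505.0 km/s


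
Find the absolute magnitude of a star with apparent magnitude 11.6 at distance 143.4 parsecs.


M = m - 5*log10(d) + 5 = 11.6 - 5*log10(143.4) + 5 = 5.8173

5.8173


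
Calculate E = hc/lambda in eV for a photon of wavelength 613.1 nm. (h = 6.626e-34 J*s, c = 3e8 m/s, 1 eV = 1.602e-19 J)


E = hc/lambda = 6.626e-34 * 3e8 / 6.131e-07 = 3.242e-19 J = 2.0239 eV

2.0239 eV


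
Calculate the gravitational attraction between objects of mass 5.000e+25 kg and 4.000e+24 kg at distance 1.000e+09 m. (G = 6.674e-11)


F = G*m1*m2/r^2 = 6.674e-11 * 5.000e+25 * 4.000e+24 / (1.000e+09)^2 = 6.674e-11 * 2.000e+50 / 1.000e+18 = 1.335e+22

1.335e+22 N


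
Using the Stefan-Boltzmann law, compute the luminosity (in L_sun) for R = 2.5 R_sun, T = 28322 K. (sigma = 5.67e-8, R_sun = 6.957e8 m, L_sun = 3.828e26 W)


R = 2.5 * 6.957e8 m = 1.73925e+09 m. L = 4*pi*R^2*sigma*T^4 = 4*pi*(1.73925e+09)^2 * 5.67e-8 * 28322^4 = 1.386796129e+30 W. L/L_sun = 1.386796129e+30 / 3.828e26 = 3622.7694

3622.7694 L_sun


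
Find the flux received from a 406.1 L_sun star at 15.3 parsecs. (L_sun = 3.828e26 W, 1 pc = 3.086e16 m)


F = L / (4*pi*d^2) = 1.555e+29 / (4*pi*(4.722e+17)^2) = 5.549e-08

5.549e-08 W/m^2


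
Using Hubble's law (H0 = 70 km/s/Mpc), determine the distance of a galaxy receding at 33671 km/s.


d = v / H0 = 33671 / 70 = 481.0143

481.0143 Mpc


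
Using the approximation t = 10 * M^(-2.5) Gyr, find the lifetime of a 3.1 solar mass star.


t = 10 * M^(-2.5) = 10 * 3.1^(-2.5) = 0.591

0.591 Gyr


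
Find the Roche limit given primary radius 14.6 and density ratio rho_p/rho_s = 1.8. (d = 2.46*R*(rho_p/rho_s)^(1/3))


d_Roche = 2.46 * 14.6 * 1.8^(1/3) = 43.6897

43.6897


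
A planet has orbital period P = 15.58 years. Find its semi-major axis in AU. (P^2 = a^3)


a = P^(2/3) = 15.58^(2/3) = 6.238

6.238 AU


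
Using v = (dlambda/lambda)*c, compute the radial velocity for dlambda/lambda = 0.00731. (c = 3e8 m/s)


v = (dlambda/lambda) * c = 0.00731 * 3e8 = 2.193e+06

2.193e+06 m/s


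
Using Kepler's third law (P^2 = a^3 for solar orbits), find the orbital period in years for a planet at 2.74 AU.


P = a^(3/2) = 2.74^1.5 = 4.5355

4.5355 years


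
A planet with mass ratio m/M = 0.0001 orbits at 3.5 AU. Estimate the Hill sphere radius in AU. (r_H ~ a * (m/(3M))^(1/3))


r_H = a * (m/3M)^(1/3) = 3.5 * (0.0001/3)^(1/3) = 0.1126

0.1126 AU


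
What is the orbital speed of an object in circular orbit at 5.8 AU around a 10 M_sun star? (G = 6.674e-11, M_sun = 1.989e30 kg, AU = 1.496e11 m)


v = sqrt(GM/r) = sqrt(6.674e-11 * 1.989e+31 / 8.677e+11) = 39113.862

39113.862 m/s


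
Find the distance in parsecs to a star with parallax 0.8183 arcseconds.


d = 1/p = 1/0.8183 = 1.222

1.222 pc


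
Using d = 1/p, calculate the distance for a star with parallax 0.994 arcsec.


d = 1/p = 1/0.994 = 1.006

1.006 pc


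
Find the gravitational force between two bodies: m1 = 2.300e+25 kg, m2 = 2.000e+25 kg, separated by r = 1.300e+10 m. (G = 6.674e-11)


F = G*m1*m2/r^2 = 6.674e-11 * 2.300e+25 * 2.000e+25 / (1.300e+10)^2 = 6.674e-11 * 4.600e+50 / 1.690e+20 = 1.817e+20

1.817e+20 N


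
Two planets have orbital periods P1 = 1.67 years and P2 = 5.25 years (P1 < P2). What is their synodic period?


1/P_syn = |1/P1 - 1/P2| = |1/1.67 - 1/5.25| => P_syn = 2.449

2.449 years


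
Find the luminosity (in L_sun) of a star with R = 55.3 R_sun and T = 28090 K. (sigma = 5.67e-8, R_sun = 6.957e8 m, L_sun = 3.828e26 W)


R = 55.3 * 6.957e8 m = 3.847221e+10 m. L = 4*pi*R^2*sigma*T^4 = 4*pi*(3.847221e+10)^2 * 5.67e-8 * 28090^4 = 6.565898261e+32 W. L/L_sun = 6.565898261e+32 / 3.828e26 = 1.715e+06

1.715e+06 L_sun


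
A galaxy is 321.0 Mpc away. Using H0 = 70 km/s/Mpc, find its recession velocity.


v = H0 * d = 70 * 321.0 = 22470.0

22470.0 km/s


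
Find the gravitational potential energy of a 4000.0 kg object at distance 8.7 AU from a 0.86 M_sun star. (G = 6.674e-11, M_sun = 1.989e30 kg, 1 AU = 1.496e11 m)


M = 0.86 * 1.989e30 kg = 1.71054e+30 kg; r = 8.7 AU * 1.496e11 m/AU = 1.30152e+12 m. U = -GM*m/r = -(6.674e-11 * 1.71054e+30 * 4000.0) / 1.30152e+12 = -3.509e+11

-3.509e+11 J


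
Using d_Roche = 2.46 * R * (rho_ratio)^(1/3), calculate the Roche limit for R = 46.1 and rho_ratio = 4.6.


d_Roche = 2.46 * 46.1 * 4.6^(1/3) = 188.6059

188.6059


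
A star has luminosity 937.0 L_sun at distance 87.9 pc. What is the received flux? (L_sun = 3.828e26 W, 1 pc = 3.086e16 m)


F = L / (4*pi*d^2) = 3.587e+29 / (4*pi*(2.713e+18)^2) = 3.879e-09

3.879e-09 W/m^2


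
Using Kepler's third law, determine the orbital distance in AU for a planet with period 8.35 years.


a = P^(2/3) = 8.35^(2/3) = 4.1158

4.1158 AU


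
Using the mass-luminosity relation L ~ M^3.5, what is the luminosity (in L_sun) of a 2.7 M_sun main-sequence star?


L/L_sun = (M/M_sun)^3.5 = 2.7^3.5 = 32.3425

32.3425 L_sun


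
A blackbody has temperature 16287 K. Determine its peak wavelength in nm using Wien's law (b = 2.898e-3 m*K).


lam_max = b / T = 2.898e-3 / 16287 = 1.779e-07 m = 177.9333 nm

177.9333 nm


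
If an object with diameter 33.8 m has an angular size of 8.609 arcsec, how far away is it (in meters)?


D = size / theta_rad, theta_rad = 8.609 * pi/(180*3600) = 4.174e-05, D = 809821.1698

809821.1698 m


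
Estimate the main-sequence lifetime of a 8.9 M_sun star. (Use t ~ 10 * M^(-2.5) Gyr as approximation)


t = 10 * M^(-2.5) = 10 * 8.9^(-2.5) = 0.0423

0.0423 Gyr


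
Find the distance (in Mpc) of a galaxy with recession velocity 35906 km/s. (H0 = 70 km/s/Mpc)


d = v / H0 = 35906 / 70 = 512.9429

512.9429 Mpc


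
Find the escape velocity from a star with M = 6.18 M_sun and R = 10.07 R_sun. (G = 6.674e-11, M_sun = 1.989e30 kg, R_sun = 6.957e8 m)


M = 6.18 * 1.989e30 kg = 1.229202e+31 kg; R = 10.07 * 6.957e8 m = 7.005699e+09 m. v_esc = sqrt(2GM/R) = sqrt(2 * 6.674e-11 * 1.229202e+31 / 7.005699e+09) = 483942.7535

483942.7535 m/s


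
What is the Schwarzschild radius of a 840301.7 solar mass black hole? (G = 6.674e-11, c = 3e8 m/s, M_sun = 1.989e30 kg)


M = 840301.7 * 1.989e30 kg = 1.671360081e+36 kg. rs = 2GM/c^2 = 2 * 6.674e-11 * 1.671360081e+36 / (3e8)^2 = 2.479e+09

2.479e+09 m


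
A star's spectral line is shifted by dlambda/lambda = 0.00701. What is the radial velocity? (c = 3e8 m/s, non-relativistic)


v = (dlambda/lambda) * c = 0.00701 * 3e8 = 2.103e+06

2.103e+06 m/s


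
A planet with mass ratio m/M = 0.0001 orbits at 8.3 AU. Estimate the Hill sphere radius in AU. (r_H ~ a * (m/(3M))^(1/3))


r_H = a * (m/3M)^(1/3) = 8.3 * (0.0001/3)^(1/3) = 0.2671

0.2671 AU


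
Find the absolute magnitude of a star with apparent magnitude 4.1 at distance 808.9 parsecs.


M = m - 5*log10(d) + 5 = 4.1 - 5*log10(808.9) + 5 = -5.4395

-5.4395


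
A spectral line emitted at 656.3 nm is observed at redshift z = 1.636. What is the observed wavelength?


lam_obs = lam_emit * (1 + z) = 656.3 * (1 + 1.636) = 1730.0068

1730.0068 nm


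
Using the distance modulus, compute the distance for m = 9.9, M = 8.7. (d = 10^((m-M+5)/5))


d = 10^((m - M + 5)/5) = 10^((9.9 - 8.7 + 5)/5) = 17.378

17.378 pc


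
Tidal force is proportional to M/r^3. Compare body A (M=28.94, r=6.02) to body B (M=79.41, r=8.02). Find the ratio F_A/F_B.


Ratio = (M1/r1^3) / (M2/r2^3) = (28.94/6.02^3) / (79.41/8.02^3) = 0.8617

0.8617


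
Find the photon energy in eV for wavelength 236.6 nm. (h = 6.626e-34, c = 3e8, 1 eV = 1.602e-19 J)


E = hc/lambda = 6.626e-34 * 3e8 / 2.366e-07 = 8.402e-19 J = 5.2444 eV

5.2444 eV


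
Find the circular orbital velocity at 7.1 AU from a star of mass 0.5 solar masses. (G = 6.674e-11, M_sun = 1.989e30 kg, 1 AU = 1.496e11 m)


v = sqrt(GM/r) = sqrt(6.674e-11 * 9.945e+29 / 1.062e+12) = 7904.9754

7904.9754 m/s


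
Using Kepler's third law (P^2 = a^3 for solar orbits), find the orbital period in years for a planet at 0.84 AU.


P = a^(3/2) = 0.84^1.5 = 0.7699

0.7699 years


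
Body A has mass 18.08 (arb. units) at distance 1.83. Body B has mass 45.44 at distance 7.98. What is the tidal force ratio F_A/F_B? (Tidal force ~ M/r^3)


Ratio = (M1/r1^3) / (M2/r2^3) = (18.08/1.83^3) / (45.44/7.98^3) = 32.9925

32.9925


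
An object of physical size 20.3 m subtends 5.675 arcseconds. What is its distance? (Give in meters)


D = size / theta_rad, theta_rad = 5.675 * pi/(180*3600) = 2.751e-05, D = 737828.2937

737828.2937 m


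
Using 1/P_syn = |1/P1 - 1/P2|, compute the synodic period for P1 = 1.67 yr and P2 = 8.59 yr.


1/P_syn = |1/P1 - 1/P2| = |1/1.67 - 1/8.59| => P_syn = 2.073

2.073 years


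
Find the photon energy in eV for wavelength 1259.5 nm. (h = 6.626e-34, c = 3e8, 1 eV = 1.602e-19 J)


E = hc/lambda = 6.626e-34 * 3e8 / 1.260e-06 = 1.578e-19 J = 0.9852 eV

0.9852 eV


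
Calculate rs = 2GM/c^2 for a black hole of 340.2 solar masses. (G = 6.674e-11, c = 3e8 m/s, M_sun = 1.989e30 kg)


M = 340.2 * 1.989e30 kg = 6.766578e+32 kg. rs = 2GM/c^2 = 2 * 6.674e-11 * 6.766578e+32 / (3e8)^2 = 1.004e+06

1.004e+06 m


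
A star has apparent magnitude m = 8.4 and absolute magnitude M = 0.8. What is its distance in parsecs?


d = 10^((m - M + 5)/5) = 10^((8.4 - 0.8 + 5)/5) = 331.1311

331.1311 pc


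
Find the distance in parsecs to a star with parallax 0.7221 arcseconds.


d = 1/p = 1/0.7221 = 1.3848

1.3848 pc


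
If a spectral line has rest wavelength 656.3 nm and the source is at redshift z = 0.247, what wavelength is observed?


lam_obs = lam_emit * (1 + z) = 656.3 * (1 + 0.247) = 818.4061

818.4061 nm


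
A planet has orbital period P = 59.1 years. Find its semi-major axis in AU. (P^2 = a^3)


a = P^(2/3) = 59.1^(2/3) = 15.1725

15.1725 AU


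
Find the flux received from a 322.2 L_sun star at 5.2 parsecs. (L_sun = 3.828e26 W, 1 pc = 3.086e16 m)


F = L / (4*pi*d^2) = 1.233e+29 / (4*pi*(1.605e+17)^2) = 3.811e-07

3.811e-07 W/m^2


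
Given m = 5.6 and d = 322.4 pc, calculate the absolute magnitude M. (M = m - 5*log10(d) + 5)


M = m - 5*log10(d) + 5 = 5.6 - 5*log10(322.4) + 5 = -1.942

-1.942


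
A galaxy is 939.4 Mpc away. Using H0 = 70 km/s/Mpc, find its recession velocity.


v = H0 * d = 70 * 939.4 = 65758.0

65758.0 km/s


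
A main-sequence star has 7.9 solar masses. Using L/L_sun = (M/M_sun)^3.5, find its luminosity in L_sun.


L/L_sun = (M/M_sun)^3.5 = 7.9^3.5 = 1385.7817

1385.7817 L_sun


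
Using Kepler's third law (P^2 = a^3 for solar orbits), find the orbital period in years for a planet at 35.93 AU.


P = a^(3/2) = 35.93^1.5 = 215.3703

215.3703 years


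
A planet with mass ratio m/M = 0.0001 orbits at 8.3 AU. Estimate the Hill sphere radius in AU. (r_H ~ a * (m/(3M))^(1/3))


r_H = a * (m/3M)^(1/3) = 8.3 * (0.0001/3)^(1/3) = 0.2671

0.2671 AU


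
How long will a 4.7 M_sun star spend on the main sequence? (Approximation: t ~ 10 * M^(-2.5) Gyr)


t = 10 * M^(-2.5) = 10 * 4.7^(-2.5) = 0.2088

0.2088 Gyr


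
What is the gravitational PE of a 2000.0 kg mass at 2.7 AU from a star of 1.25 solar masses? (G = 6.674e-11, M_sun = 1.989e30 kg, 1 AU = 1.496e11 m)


M = 1.25 * 1.989e30 kg = 2.48625e+30 kg; r = 2.7 AU * 1.496e11 m/AU = 4.0392e+11 m. U = -GM*m/r = -(6.674e-11 * 2.48625e+30 * 2000.0) / 4.0392e+11 = -8.216e+11

-8.216e+11 J


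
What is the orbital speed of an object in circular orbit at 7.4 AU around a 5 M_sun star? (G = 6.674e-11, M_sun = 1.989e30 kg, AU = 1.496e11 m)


v = sqrt(GM/r) = sqrt(6.674e-11 * 9.945e+30 / 1.107e+12) = 24485.7741

24485.7741 m/s


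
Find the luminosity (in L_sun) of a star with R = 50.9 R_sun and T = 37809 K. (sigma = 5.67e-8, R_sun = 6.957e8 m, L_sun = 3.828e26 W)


R = 50.9 * 6.957e8 m = 3.541113e+10 m. L = 4*pi*R^2*sigma*T^4 = 4*pi*(3.541113e+10)^2 * 5.67e-8 * 37809^4 = 1.825800233e+33 W. L/L_sun = 1.825800233e+33 / 3.828e26 = 4.770e+06

4.770e+06 L_sun


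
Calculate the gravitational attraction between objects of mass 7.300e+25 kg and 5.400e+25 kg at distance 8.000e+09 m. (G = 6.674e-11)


F = G*m1*m2/r^2 = 6.674e-11 * 7.300e+25 * 5.400e+25 / (8.000e+09)^2 = 6.674e-11 * 3.942e+51 / 6.400e+19 = 4.111e+21

4.111e+21 N


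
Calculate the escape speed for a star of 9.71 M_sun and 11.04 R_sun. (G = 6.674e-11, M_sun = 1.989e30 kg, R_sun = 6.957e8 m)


M = 9.71 * 1.989e30 kg = 1.931319e+31 kg; R = 11.04 * 6.957e8 m = 7.680528e+09 m. v_esc = sqrt(2GM/R) = sqrt(2 * 6.674e-11 * 1.931319e+31 / 7.680528e+09) = 579348.0735

579348.0735 m/s


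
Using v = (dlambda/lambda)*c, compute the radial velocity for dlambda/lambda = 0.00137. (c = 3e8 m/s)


v = (dlambda/lambda) * c = 0.00137 * 3e8 = 411000.0

411000.0 m/s


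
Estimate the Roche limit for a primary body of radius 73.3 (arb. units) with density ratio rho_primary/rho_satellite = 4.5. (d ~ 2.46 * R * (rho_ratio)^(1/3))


d_Roche = 2.46 * 73.3 * 4.5^(1/3) = 297.6985

297.6985


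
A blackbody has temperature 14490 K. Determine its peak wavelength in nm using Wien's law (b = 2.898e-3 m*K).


lam_max = b / T = 2.898e-3 / 14490 = 2.000e-07 m = 200.0 nm

200.0 nm


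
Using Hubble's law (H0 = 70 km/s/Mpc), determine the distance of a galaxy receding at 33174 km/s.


d = v / H0 = 33174 / 70 = 473.9143

473.9143 Mpc


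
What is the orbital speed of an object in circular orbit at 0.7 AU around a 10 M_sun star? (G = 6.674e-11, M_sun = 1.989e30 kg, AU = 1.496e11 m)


v = sqrt(GM/r) = sqrt(6.674e-11 * 1.989e+31 / 1.047e+11) = 112588.9259

112588.9259 m/s


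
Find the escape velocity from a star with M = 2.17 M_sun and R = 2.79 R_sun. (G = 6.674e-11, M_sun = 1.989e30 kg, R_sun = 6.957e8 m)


M = 2.17 * 1.989e30 kg = 4.31613e+30 kg; R = 2.79 * 6.957e8 m = 1.941003e+09 m. v_esc = sqrt(2GM/R) = sqrt(2 * 6.674e-11 * 4.31613e+30 / 1.941003e+09) = 544806.467

544806.467 m/s


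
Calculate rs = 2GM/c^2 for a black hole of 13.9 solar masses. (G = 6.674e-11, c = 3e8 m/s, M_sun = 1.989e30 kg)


M = 13.9 * 1.989e30 kg = 2.76471e+31 kg. rs = 2GM/c^2 = 2 * 6.674e-11 * 2.76471e+31 / (3e8)^2 = 41003.7212

41003.7212 m


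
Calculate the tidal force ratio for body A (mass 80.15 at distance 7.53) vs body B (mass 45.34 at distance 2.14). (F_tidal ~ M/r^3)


Ratio = (M1/r1^3) / (M2/r2^3) = (80.15/7.53^3) / (45.34/2.14^3) = 0.0406

0.0406


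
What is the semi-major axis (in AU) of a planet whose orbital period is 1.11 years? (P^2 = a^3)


a = P^(2/3) = 1.11^(2/3) = 1.0721

1.0721 AU


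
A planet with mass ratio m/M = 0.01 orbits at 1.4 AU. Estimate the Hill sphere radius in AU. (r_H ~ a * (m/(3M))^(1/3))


r_H = a * (m/3M)^(1/3) = 1.4 * (0.01/3)^(1/3) = 0.2091

0.2091 AU


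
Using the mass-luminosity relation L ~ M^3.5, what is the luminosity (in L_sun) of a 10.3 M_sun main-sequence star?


L/L_sun = (M/M_sun)^3.5 = 10.3^3.5 = 3506.9558

3506.9558 L_sun


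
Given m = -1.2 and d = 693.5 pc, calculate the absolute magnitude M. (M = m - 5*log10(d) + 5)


M = m - 5*log10(d) + 5 = -1.2 - 5*log10(693.5) + 5 = -10.4052

-10.4052


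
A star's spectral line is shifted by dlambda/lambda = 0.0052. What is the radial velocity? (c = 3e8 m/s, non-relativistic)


v = (dlambda/lambda) * c = 0.0052 * 3e8 = 1.560e+06

1.560e+06 m/s


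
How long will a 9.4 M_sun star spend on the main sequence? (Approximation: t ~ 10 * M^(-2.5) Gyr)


t = 10 * M^(-2.5) = 10 * 9.4^(-2.5) = 0.0369

0.0369 Gyr


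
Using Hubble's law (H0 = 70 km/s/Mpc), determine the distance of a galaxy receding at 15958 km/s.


d = v / H0 = 15958 / 70 = 227.9714

227.9714 Mpc


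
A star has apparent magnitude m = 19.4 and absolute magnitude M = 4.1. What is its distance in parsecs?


d = 10^((m - M + 5)/5) = 10^((19.4 - 4.1 + 5)/5) = 11481.5362

11481.5362 pc


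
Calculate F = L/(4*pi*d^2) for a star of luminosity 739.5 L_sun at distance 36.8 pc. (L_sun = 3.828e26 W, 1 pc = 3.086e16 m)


F = L / (4*pi*d^2) = 2.831e+29 / (4*pi*(1.136e+18)^2) = 1.747e-08

1.747e-08 W/m^2


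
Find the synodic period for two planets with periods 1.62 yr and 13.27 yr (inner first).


1/P_syn = |1/P1 - 1/P2| = |1/1.62 - 1/13.27| => P_syn = 1.8453

1.8453 years


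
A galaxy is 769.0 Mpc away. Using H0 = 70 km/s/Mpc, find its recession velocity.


v = H0 * d = 70 * 769.0 = 53830.0

53830.0 km/s


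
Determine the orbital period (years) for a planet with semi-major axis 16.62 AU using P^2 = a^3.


P = a^(3/2) = 16.62^1.5 = 67.7558

67.7558 years


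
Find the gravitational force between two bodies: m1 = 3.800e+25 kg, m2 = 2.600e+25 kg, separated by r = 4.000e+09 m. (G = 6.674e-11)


F = G*m1*m2/r^2 = 6.674e-11 * 3.800e+25 * 2.600e+25 / (4.000e+09)^2 = 6.674e-11 * 9.880e+50 / 1.600e+19 = 4.121e+21

4.121e+21 N


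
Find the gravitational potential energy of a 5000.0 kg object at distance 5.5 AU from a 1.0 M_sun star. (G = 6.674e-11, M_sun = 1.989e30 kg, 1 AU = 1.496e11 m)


M = 1.0 * 1.989e30 kg = 1.989e+30 kg; r = 5.5 AU * 1.496e11 m/AU = 8.228e+11 m. U = -GM*m/r = -(6.674e-11 * 1.989e+30 * 5000.0) / 8.228e+11 = -8.067e+11

-8.067e+11 J


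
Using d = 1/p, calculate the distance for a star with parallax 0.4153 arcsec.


d = 1/p = 1/0.4153 = 2.4079

2.4079 pc


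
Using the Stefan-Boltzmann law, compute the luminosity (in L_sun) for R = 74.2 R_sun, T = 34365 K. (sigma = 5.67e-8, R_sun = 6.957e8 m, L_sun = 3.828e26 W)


R = 74.2 * 6.957e8 m = 5.162094e+10 m. L = 4*pi*R^2*sigma*T^4 = 4*pi*(5.162094e+10)^2 * 5.67e-8 * 34365^4 = 2.647952152e+33 W. L/L_sun = 2.647952152e+33 / 3.828e26 = 6.917e+06

6.917e+06 L_sun


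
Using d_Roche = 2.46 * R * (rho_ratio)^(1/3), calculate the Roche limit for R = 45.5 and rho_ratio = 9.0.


d_Roche = 2.46 * 45.5 * 9.0^(1/3) = 232.8238

232.8238


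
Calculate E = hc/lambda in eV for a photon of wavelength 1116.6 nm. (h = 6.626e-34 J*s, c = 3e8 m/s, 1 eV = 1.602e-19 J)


E = hc/lambda = 6.626e-34 * 3e8 / 1.117e-06 = 1.780e-19 J = 1.1113 eV

1.1113 eV


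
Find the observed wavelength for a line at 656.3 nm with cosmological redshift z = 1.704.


lam_obs = lam_emit * (1 + z) = 656.3 * (1 + 1.704) = 1774.6352

1774.6352 nm


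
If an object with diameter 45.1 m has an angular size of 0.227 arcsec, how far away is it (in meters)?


D = size / theta_rad, theta_rad = 0.227 * pi/(180*3600) = 1.101e-06, D = 4.098e+07

4.098e+07 m


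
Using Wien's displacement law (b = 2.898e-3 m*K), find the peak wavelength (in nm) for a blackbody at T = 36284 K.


lam_max = b / T = 2.898e-3 / 36284 = 7.987e-08 m = 79.8699 nm

79.8699 nm


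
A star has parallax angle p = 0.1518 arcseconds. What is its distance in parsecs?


d = 1/p = 1/0.1518 = 6.5876

6.5876 pc


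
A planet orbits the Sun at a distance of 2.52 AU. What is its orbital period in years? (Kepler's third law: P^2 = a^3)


P = a^(3/2) = 2.52^1.5 = 4.0004

4.0004 years


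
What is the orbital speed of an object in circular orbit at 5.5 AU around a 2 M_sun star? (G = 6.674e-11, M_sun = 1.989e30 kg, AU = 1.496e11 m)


v = sqrt(GM/r) = sqrt(6.674e-11 * 3.978e+30 / 8.228e+11) = 17962.9785

17962.9785 m/s


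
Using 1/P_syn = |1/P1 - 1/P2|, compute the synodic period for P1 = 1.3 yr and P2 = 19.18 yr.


1/P_syn = |1/P1 - 1/P2| = |1/1.3 - 1/19.18| => P_syn = 1.3945

1.3945 years


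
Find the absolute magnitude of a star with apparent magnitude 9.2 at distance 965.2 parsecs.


M = m - 5*log10(d) + 5 = 9.2 - 5*log10(965.2) + 5 = -0.7231

-0.7231


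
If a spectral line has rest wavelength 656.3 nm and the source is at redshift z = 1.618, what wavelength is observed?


lam_obs = lam_emit * (1 + z) = 656.3 * (1 + 1.618) = 1718.1934

1718.1934 nm


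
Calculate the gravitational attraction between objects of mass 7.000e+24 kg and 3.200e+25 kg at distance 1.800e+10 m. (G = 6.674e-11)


F = G*m1*m2/r^2 = 6.674e-11 * 7.000e+24 * 3.200e+25 / (1.800e+10)^2 = 6.674e-11 * 2.240e+50 / 3.240e+20 = 4.614e+19

4.614e+19 N


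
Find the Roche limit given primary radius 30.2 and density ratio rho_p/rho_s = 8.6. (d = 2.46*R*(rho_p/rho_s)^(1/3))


d_Roche = 2.46 * 30.2 * 8.6^(1/3) = 152.2094

152.2094


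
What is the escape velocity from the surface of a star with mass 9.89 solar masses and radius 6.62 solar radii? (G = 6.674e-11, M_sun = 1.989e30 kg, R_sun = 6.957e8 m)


M = 9.89 * 1.989e30 kg = 1.967121e+31 kg; R = 6.62 * 6.957e8 m = 4.605534e+09 m. v_esc = sqrt(2GM/R) = sqrt(2 * 6.674e-11 * 1.967121e+31 / 4.605534e+09) = 755063.7836

755063.7836 m/s


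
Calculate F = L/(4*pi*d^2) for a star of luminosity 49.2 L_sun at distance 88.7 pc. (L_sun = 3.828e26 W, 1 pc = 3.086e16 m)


F = L / (4*pi*d^2) = 1.883e+28 / (4*pi*(2.737e+18)^2) = 2.000e-10

2.000e-10 W/m^2


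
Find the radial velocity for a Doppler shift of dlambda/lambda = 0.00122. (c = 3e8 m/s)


v = (dlambda/lambda) * c = 0.00122 * 3e8 = 366000.0

366000.0 m/s


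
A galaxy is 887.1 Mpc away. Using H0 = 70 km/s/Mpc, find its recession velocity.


v = H0 * d = 70 * 887.1 = 62097.0

62097.0 km/s


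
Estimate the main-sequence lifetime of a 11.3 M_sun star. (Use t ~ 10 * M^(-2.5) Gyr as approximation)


t = 10 * M^(-2.5) = 10 * 11.3^(-2.5) = 0.0233

0.0233 Gyr


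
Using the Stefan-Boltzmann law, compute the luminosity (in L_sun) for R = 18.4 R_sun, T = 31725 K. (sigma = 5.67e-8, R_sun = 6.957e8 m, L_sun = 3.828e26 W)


R = 18.4 * 6.957e8 m = 1.280088e+10 m. L = 4*pi*R^2*sigma*T^4 = 4*pi*(1.280088e+10)^2 * 5.67e-8 * 31725^4 = 1.18271226e+32 W. L/L_sun = 1.18271226e+32 / 3.828e26 = 308963.4953

308963.4953 L_sun


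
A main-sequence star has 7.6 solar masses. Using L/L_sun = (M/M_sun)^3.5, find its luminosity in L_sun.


L/L_sun = (M/M_sun)^3.5 = 7.6^3.5 = 1210.1733

1210.1733 L_sun


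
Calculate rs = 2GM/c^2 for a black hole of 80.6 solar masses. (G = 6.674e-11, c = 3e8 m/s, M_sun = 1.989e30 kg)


M = 80.6 * 1.989e30 kg = 1.603134e+32 kg. rs = 2GM/c^2 = 2 * 6.674e-11 * 1.603134e+32 / (3e8)^2 = 237762.5848

237762.5848 m


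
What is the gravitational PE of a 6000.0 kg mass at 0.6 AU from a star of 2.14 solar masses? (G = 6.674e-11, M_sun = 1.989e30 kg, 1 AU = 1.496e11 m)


M = 2.14 * 1.989e30 kg = 4.25646e+30 kg; r = 0.6 AU * 1.496e11 m/AU = 8.976e+10 m. U = -GM*m/r = -(6.674e-11 * 4.25646e+30 * 6000.0) / 8.976e+10 = -1.899e+13

-1.899e+13 J


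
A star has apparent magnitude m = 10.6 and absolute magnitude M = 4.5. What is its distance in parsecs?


d = 10^((m - M + 5)/5) = 10^((10.6 - 4.5 + 5)/5) = 165.9587

165.9587 pc


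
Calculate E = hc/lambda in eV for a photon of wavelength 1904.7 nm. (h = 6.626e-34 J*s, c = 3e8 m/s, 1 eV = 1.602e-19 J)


E = hc/lambda = 6.626e-34 * 3e8 / 1.905e-06 = 1.044e-19 J = 0.6515 eV

0.6515 eV


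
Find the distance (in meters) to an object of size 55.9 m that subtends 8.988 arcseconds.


D = size / theta_rad, theta_rad = 8.988 * pi/(180*3600) = 4.358e-05, D = 1.283e+06

1.283e+06 m


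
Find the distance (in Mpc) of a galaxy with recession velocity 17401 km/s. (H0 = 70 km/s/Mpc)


d = v / H0 = 17401 / 70 = 248.5857

248.5857 Mpc


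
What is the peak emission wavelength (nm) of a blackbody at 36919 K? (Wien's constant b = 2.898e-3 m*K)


lam_max = b / T = 2.898e-3 / 36919 = 7.850e-08 m = 78.4962 nm

78.4962 nm


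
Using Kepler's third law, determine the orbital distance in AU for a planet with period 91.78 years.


a = P^(2/3) = 91.78^(2/3) = 20.3469

20.3469 AU


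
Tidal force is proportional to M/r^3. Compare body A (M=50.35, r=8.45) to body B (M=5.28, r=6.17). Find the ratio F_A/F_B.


Ratio = (M1/r1^3) / (M2/r2^3) = (50.35/8.45^3) / (5.28/6.17^3) = 3.7124

3.7124


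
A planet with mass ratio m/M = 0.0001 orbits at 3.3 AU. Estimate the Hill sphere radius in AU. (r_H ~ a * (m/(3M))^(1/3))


r_H = a * (m/3M)^(1/3) = 3.3 * (0.0001/3)^(1/3) = 0.1062

0.1062 AU


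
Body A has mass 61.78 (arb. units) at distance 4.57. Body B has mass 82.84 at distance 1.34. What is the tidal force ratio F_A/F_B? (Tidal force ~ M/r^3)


Ratio = (M1/r1^3) / (M2/r2^3) = (61.78/4.57^3) / (82.84/1.34^3) = 0.0188

0.0188


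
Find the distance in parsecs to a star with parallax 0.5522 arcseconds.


d = 1/p = 1/0.5522 = 1.8109

1.8109 pc


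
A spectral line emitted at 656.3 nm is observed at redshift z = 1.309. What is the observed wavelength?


lam_obs = lam_emit * (1 + z) = 656.3 * (1 + 1.309) = 1515.3967

1515.3967 nm


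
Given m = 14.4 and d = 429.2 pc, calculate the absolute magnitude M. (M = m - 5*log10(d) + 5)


M = m - 5*log10(d) + 5 = 14.4 - 5*log10(429.2) + 5 = 6.2367

6.2367


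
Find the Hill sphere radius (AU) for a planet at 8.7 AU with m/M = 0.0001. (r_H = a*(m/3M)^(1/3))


r_H = a * (m/3M)^(1/3) = 8.7 * (0.0001/3)^(1/3) = 0.28

0.28 AU


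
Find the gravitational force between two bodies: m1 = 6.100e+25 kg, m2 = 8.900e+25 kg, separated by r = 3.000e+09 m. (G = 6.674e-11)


F = G*m1*m2/r^2 = 6.674e-11 * 6.100e+25 * 8.900e+25 / (3.000e+09)^2 = 6.674e-11 * 5.429e+51 / 9.000e+18 = 4.026e+22

4.026e+22 N


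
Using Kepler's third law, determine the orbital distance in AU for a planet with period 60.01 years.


a = P^(2/3) = 60.01^(2/3) = 15.3279

15.3279 AU


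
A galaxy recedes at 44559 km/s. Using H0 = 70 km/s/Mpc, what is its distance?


d = v / H0 = 44559 / 70 = 636.5571

636.5571 Mpc


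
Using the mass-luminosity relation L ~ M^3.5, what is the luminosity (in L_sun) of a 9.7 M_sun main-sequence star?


L/L_sun = (M/M_sun)^3.5 = 9.7^3.5 = 2842.5039

2842.5039 L_sun


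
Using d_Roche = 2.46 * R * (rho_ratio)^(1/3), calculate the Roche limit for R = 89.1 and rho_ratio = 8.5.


d_Roche = 2.46 * 89.1 * 8.5^(1/3) = 447.3208

447.3208


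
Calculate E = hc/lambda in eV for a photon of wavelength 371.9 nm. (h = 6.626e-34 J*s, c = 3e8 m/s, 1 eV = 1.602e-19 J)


E = hc/lambda = 6.626e-34 * 3e8 / 3.719e-07 = 5.345e-19 J = 3.3364 eV

3.3364 eV


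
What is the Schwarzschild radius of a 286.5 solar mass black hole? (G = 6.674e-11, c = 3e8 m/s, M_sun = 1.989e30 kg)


M = 286.5 * 1.989e30 kg = 5.698485e+32 kg. rs = 2GM/c^2 = 2 * 6.674e-11 * 5.698485e+32 / (3e8)^2 = 845148.642

845148.642 m


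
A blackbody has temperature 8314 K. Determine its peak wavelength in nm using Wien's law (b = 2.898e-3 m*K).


lam_max = b / T = 2.898e-3 / 8314 = 3.486e-07 m = 348.5687 nm

348.5687 nm


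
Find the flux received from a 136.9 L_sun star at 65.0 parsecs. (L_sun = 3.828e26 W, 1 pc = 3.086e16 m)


F = L / (4*pi*d^2) = 5.241e+28 / (4*pi*(2.006e+18)^2) = 1.036e-09

1.036e-09 W/m^2


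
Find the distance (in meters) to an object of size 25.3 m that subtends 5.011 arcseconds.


D = size / theta_rad, theta_rad = 5.011 * pi/(180*3600) = 2.429e-05, D = 1.041e+06

1.041e+06 m


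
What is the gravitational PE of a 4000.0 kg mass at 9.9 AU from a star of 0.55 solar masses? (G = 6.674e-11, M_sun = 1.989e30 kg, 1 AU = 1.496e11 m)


M = 0.55 * 1.989e30 kg = 1.09395e+30 kg; r = 9.9 AU * 1.496e11 m/AU = 1.48104e+12 m. U = -GM*m/r = -(6.674e-11 * 1.09395e+30 * 4000.0) / 1.48104e+12 = -1.972e+11

-1.972e+11 J


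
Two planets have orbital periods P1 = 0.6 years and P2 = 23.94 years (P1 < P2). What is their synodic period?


1/P_syn = |1/P1 - 1/P2| = |1/0.6 - 1/23.94| => P_syn = 0.6154

0.6154 years


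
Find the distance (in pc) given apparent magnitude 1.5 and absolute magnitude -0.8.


d = 10^((m - M + 5)/5) = 10^((1.5 - -0.8 + 5)/5) = 28.8403

28.8403 pc


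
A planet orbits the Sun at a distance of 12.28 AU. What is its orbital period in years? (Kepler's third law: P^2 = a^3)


P = a^(3/2) = 12.28^1.5 = 43.0326

43.0326 years


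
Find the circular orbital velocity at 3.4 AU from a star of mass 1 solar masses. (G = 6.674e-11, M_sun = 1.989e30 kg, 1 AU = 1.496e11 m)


v = sqrt(GM/r) = sqrt(6.674e-11 * 1.989e+30 / 5.086e+11) = 16154.9358

16154.9358 m/s


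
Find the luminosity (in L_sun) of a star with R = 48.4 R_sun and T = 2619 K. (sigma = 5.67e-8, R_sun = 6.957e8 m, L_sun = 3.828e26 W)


R = 48.4 * 6.957e8 m = 3.367188e+10 m. L = 4*pi*R^2*sigma*T^4 = 4*pi*(3.367188e+10)^2 * 5.67e-8 * 2619^4 = 3.800752997e+28 W. L/L_sun = 3.800752997e+28 / 3.828e26 = 99.2882

99.2882 L_sun


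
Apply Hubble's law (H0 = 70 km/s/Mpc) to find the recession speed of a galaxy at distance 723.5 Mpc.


v = H0 * d = 70 * 723.5 = 50645.0

50645.0 km/s


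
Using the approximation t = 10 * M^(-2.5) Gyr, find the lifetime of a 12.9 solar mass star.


t = 10 * M^(-2.5) = 10 * 12.9^(-2.5) = 0.0167

0.0167 Gyr


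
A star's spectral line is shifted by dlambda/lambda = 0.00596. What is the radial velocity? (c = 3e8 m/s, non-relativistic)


v = (dlambda/lambda) * c = 0.00596 * 3e8 = 1.788e+06

1.788e+06 m/s


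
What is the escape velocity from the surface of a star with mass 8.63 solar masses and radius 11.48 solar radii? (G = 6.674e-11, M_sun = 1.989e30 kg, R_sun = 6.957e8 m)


M = 8.63 * 1.989e30 kg = 1.716507e+31 kg; R = 11.48 * 6.957e8 m = 7.986636e+09 m. v_esc = sqrt(2GM/R) = sqrt(2 * 6.674e-11 * 1.716507e+31 / 7.986636e+09) = 535610.3279

535610.3279 m/s


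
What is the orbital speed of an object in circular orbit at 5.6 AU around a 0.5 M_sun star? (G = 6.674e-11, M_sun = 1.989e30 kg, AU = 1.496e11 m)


v = sqrt(GM/r) = sqrt(6.674e-11 * 9.945e+29 / 8.378e+11) = 8900.9361

8900.9361 m/s


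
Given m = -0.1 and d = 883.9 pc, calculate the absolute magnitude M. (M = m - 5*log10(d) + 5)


M = m - 5*log10(d) + 5 = -0.1 - 5*log10(883.9) + 5 = -9.832

-9.832


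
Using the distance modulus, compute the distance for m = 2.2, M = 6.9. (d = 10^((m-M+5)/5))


d = 10^((m - M + 5)/5) = 10^((2.2 - 6.9 + 5)/5) = 1.1482

1.1482 pc


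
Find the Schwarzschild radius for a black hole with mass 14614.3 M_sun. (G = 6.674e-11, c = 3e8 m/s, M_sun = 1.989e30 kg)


M = 14614.3 * 1.989e30 kg = 2.90678427e+34 kg. rs = 2GM/c^2 = 2 * 6.674e-11 * 2.90678427e+34 / (3e8)^2 = 4.311e+07

4.311e+07 m


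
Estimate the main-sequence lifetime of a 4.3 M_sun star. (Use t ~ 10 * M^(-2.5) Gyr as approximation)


t = 10 * M^(-2.5) = 10 * 4.3^(-2.5) = 0.2608

0.2608 Gyr


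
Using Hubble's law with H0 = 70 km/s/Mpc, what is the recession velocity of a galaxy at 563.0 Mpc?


v = H0 * d = 70 * 563.0 = 39410.0

39410.0 km/s


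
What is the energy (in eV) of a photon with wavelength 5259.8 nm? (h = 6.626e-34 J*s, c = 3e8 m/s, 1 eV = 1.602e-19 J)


E = hc/lambda = 6.626e-34 * 3e8 / 5.260e-06 = 3.779e-20 J = 0.2359 eV

0.2359 eV


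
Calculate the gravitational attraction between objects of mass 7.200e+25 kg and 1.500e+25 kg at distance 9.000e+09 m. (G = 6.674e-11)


F = G*m1*m2/r^2 = 6.674e-11 * 7.200e+25 * 1.500e+25 / (9.000e+09)^2 = 6.674e-11 * 1.080e+51 / 8.100e+19 = 8.899e+20

8.899e+20 N


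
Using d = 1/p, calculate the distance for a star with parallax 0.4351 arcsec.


d = 1/p = 1/0.4351 = 2.2983

2.2983 pc


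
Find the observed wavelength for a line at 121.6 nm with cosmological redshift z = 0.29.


lam_obs = lam_emit * (1 + z) = 121.6 * (1 + 0.29) = 156.864

156.864 nm


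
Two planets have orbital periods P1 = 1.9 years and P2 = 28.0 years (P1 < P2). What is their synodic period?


1/P_syn = |1/P1 - 1/P2| = |1/1.9 - 1/28.0| => P_syn = 2.0383

2.0383 years


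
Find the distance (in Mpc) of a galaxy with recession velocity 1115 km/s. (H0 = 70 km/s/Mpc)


d = v / H0 = 1115 / 70 = 15.9286

15.9286 Mpc


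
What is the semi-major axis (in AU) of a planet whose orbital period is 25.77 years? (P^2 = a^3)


a = P^(2/3) = 25.77^(2/3) = 8.7245

8.7245 AU


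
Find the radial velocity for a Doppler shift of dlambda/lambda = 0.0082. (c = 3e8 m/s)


v = (dlambda/lambda) * c = 0.0082 * 3e8 = 2.460e+06

2.460e+06 m/s


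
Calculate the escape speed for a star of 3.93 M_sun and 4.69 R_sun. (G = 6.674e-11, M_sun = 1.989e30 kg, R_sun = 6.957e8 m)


M = 3.93 * 1.989e30 kg = 7.81677e+30 kg; R = 4.69 * 6.957e8 m = 3.262833e+09 m. v_esc = sqrt(2GM/R) = sqrt(2 * 6.674e-11 * 7.81677e+30 / 3.262833e+09) = 565489.2361

565489.2361 m/s


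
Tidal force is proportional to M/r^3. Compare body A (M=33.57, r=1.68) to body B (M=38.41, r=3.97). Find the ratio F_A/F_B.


Ratio = (M1/r1^3) / (M2/r2^3) = (33.57/1.68^3) / (38.41/3.97^3) = 11.5332

11.5332


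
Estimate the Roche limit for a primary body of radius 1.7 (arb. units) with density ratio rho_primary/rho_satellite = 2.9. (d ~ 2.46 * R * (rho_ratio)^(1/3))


d_Roche = 2.46 * 1.7 * 2.9^(1/3) = 5.9637

5.9637


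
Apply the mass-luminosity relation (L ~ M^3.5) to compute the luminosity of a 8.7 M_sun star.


L/L_sun = (M/M_sun)^3.5 = 8.7^3.5 = 1942.3048

1942.3048 L_sun


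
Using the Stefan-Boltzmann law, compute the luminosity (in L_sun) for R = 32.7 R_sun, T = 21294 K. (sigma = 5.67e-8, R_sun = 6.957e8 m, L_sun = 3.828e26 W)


R = 32.7 * 6.957e8 m = 2.274939e+10 m. L = 4*pi*R^2*sigma*T^4 = 4*pi*(2.274939e+10)^2 * 5.67e-8 * 21294^4 = 7.581609885e+31 W. L/L_sun = 7.581609885e+31 / 3.828e26 = 198056.6846

198056.6846 L_sun


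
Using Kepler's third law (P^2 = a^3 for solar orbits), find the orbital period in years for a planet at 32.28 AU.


P = a^(3/2) = 32.28^1.5 = 183.4004

183.4004 years


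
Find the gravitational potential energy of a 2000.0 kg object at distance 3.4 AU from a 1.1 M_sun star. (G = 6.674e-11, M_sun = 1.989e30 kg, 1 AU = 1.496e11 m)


M = 1.1 * 1.989e30 kg = 2.1879e+30 kg; r = 3.4 AU * 1.496e11 m/AU = 5.0864e+11 m. U = -GM*m/r = -(6.674e-11 * 2.1879e+30 * 2000.0) / 5.0864e+11 = -5.742e+11

-5.742e+11 J


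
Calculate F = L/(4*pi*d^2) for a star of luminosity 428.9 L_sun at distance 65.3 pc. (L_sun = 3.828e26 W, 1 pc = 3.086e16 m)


F = L / (4*pi*d^2) = 1.642e+29 / (4*pi*(2.015e+18)^2) = 3.217e-09

3.217e-09 W/m^2


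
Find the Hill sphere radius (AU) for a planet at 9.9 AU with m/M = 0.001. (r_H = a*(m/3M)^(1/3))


r_H = a * (m/3M)^(1/3) = 9.9 * (0.001/3)^(1/3) = 0.6864

0.6864 AU


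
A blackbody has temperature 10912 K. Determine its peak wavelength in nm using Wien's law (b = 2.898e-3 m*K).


lam_max = b / T = 2.898e-3 / 10912 = 2.656e-07 m = 265.5792 nm

265.5792 nm


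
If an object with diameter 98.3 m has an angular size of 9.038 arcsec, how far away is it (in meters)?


D = size / theta_rad, theta_rad = 9.038 * pi/(180*3600) = 4.382e-05, D = 2.243e+06

2.243e+06 m


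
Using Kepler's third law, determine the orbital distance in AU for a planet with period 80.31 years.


a = P^(2/3) = 80.31^(2/3) = 18.6143

18.6143 AU


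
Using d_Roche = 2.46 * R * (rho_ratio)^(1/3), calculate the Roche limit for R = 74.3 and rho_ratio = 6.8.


d_Roche = 2.46 * 74.3 * 6.8^(1/3) = 346.2796

346.2796


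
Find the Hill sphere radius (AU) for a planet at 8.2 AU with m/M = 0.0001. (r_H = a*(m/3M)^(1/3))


r_H = a * (m/3M)^(1/3) = 8.2 * (0.0001/3)^(1/3) = 0.2639

0.2639 AU


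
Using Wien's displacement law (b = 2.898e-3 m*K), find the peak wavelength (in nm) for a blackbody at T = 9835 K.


lam_max = b / T = 2.898e-3 / 9835 = 2.947e-07 m = 294.6619 nm

294.6619 nm


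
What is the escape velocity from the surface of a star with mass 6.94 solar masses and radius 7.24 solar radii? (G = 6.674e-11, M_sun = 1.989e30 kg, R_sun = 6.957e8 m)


M = 6.94 * 1.989e30 kg = 1.380366e+31 kg; R = 7.24 * 6.957e8 m = 5.036868e+09 m. v_esc = sqrt(2GM/R) = sqrt(2 * 6.674e-11 * 1.380366e+31 / 5.036868e+09) = 604818.3249

604818.3249 m/s


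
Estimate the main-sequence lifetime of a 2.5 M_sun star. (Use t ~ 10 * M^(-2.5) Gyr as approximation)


t = 10 * M^(-2.5) = 10 * 2.5^(-2.5) = 1.0119

1.0119 Gyr


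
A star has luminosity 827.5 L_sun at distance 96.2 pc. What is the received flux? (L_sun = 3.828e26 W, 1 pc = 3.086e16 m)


F = L / (4*pi*d^2) = 3.168e+29 / (4*pi*(2.969e+18)^2) = 2.860e-09

2.860e-09 W/m^2


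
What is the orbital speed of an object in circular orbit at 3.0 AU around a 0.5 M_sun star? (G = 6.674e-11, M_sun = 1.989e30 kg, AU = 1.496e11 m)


v = sqrt(GM/r) = sqrt(6.674e-11 * 9.945e+29 / 4.488e+11) = 12160.9939

12160.9939 m/s


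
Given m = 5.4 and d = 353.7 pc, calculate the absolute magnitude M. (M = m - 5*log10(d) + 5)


M = m - 5*log10(d) + 5 = 5.4 - 5*log10(353.7) + 5 = -2.3432

-2.3432


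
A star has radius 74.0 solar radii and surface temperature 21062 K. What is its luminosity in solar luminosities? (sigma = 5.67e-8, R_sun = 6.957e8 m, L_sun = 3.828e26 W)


R = 74.0 * 6.957e8 m = 5.14818e+10 m. L = 4*pi*R^2*sigma*T^4 = 4*pi*(5.14818e+10)^2 * 5.67e-8 * 21062^4 = 3.716197637e+32 W. L/L_sun = 3.716197637e+32 / 3.828e26 = 970793.531

970793.531 L_sun
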